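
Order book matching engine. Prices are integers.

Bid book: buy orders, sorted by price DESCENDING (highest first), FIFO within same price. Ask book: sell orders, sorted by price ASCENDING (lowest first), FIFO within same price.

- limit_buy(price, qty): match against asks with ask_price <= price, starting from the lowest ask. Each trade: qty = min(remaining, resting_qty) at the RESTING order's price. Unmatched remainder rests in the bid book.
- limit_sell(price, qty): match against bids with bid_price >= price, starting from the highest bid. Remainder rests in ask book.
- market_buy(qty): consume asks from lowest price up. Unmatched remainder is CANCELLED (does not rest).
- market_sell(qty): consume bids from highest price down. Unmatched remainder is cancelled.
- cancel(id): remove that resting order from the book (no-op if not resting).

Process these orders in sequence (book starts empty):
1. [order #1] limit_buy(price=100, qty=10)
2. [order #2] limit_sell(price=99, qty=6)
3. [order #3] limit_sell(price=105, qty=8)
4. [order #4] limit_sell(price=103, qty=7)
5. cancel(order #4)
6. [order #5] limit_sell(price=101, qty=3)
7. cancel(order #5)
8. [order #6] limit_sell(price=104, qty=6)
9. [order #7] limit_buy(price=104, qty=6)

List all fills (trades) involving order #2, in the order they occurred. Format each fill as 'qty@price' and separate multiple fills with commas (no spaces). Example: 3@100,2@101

Answer: 6@100

Derivation:
After op 1 [order #1] limit_buy(price=100, qty=10): fills=none; bids=[#1:10@100] asks=[-]
After op 2 [order #2] limit_sell(price=99, qty=6): fills=#1x#2:6@100; bids=[#1:4@100] asks=[-]
After op 3 [order #3] limit_sell(price=105, qty=8): fills=none; bids=[#1:4@100] asks=[#3:8@105]
After op 4 [order #4] limit_sell(price=103, qty=7): fills=none; bids=[#1:4@100] asks=[#4:7@103 #3:8@105]
After op 5 cancel(order #4): fills=none; bids=[#1:4@100] asks=[#3:8@105]
After op 6 [order #5] limit_sell(price=101, qty=3): fills=none; bids=[#1:4@100] asks=[#5:3@101 #3:8@105]
After op 7 cancel(order #5): fills=none; bids=[#1:4@100] asks=[#3:8@105]
After op 8 [order #6] limit_sell(price=104, qty=6): fills=none; bids=[#1:4@100] asks=[#6:6@104 #3:8@105]
After op 9 [order #7] limit_buy(price=104, qty=6): fills=#7x#6:6@104; bids=[#1:4@100] asks=[#3:8@105]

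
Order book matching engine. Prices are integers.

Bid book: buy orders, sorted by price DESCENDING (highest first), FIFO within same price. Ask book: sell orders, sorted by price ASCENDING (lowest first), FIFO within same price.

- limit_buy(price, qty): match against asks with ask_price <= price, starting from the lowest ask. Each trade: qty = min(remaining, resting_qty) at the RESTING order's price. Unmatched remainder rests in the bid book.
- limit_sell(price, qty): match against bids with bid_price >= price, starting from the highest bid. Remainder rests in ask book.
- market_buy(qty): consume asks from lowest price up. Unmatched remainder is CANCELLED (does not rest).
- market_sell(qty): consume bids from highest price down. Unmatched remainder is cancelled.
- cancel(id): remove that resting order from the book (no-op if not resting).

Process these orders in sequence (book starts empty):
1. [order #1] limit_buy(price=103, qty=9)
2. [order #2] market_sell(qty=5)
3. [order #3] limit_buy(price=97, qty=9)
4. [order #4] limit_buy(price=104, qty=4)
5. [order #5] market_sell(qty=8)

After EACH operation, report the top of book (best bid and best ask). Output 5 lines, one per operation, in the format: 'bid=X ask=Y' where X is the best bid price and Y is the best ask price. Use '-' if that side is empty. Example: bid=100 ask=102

Answer: bid=103 ask=-
bid=103 ask=-
bid=103 ask=-
bid=104 ask=-
bid=97 ask=-

Derivation:
After op 1 [order #1] limit_buy(price=103, qty=9): fills=none; bids=[#1:9@103] asks=[-]
After op 2 [order #2] market_sell(qty=5): fills=#1x#2:5@103; bids=[#1:4@103] asks=[-]
After op 3 [order #3] limit_buy(price=97, qty=9): fills=none; bids=[#1:4@103 #3:9@97] asks=[-]
After op 4 [order #4] limit_buy(price=104, qty=4): fills=none; bids=[#4:4@104 #1:4@103 #3:9@97] asks=[-]
After op 5 [order #5] market_sell(qty=8): fills=#4x#5:4@104 #1x#5:4@103; bids=[#3:9@97] asks=[-]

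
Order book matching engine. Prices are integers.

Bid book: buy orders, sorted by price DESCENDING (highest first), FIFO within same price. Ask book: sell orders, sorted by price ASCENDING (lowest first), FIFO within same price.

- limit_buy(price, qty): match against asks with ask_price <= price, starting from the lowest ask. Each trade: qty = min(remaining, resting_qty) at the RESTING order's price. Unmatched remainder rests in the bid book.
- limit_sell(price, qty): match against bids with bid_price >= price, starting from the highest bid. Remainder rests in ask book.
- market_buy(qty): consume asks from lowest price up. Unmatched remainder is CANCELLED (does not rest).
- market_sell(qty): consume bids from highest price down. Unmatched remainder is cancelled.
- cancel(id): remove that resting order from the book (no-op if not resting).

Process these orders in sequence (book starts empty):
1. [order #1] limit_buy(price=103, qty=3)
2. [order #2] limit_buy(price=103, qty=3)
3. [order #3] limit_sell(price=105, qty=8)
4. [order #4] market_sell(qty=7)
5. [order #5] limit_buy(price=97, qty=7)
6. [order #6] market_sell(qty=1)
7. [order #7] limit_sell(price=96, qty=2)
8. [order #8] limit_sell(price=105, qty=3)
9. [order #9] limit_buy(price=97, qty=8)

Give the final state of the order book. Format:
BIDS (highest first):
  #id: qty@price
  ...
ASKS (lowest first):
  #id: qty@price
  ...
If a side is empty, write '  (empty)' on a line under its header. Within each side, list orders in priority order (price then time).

After op 1 [order #1] limit_buy(price=103, qty=3): fills=none; bids=[#1:3@103] asks=[-]
After op 2 [order #2] limit_buy(price=103, qty=3): fills=none; bids=[#1:3@103 #2:3@103] asks=[-]
After op 3 [order #3] limit_sell(price=105, qty=8): fills=none; bids=[#1:3@103 #2:3@103] asks=[#3:8@105]
After op 4 [order #4] market_sell(qty=7): fills=#1x#4:3@103 #2x#4:3@103; bids=[-] asks=[#3:8@105]
After op 5 [order #5] limit_buy(price=97, qty=7): fills=none; bids=[#5:7@97] asks=[#3:8@105]
After op 6 [order #6] market_sell(qty=1): fills=#5x#6:1@97; bids=[#5:6@97] asks=[#3:8@105]
After op 7 [order #7] limit_sell(price=96, qty=2): fills=#5x#7:2@97; bids=[#5:4@97] asks=[#3:8@105]
After op 8 [order #8] limit_sell(price=105, qty=3): fills=none; bids=[#5:4@97] asks=[#3:8@105 #8:3@105]
After op 9 [order #9] limit_buy(price=97, qty=8): fills=none; bids=[#5:4@97 #9:8@97] asks=[#3:8@105 #8:3@105]

Answer: BIDS (highest first):
  #5: 4@97
  #9: 8@97
ASKS (lowest first):
  #3: 8@105
  #8: 3@105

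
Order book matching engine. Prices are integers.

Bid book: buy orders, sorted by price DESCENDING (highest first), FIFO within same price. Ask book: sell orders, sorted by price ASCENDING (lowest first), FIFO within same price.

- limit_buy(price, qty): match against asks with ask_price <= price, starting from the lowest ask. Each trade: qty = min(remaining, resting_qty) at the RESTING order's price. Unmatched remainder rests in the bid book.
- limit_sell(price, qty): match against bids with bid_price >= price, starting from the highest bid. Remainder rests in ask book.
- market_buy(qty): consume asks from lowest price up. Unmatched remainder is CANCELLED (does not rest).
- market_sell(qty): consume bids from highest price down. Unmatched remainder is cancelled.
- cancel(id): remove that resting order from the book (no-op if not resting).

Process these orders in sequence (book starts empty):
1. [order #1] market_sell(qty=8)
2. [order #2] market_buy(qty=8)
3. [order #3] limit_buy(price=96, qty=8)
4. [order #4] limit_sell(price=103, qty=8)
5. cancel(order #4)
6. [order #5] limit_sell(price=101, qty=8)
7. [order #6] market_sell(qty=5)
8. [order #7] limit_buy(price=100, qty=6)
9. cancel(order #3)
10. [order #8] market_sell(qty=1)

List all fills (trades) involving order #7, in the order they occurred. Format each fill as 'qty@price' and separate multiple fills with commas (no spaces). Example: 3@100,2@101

Answer: 1@100

Derivation:
After op 1 [order #1] market_sell(qty=8): fills=none; bids=[-] asks=[-]
After op 2 [order #2] market_buy(qty=8): fills=none; bids=[-] asks=[-]
After op 3 [order #3] limit_buy(price=96, qty=8): fills=none; bids=[#3:8@96] asks=[-]
After op 4 [order #4] limit_sell(price=103, qty=8): fills=none; bids=[#3:8@96] asks=[#4:8@103]
After op 5 cancel(order #4): fills=none; bids=[#3:8@96] asks=[-]
After op 6 [order #5] limit_sell(price=101, qty=8): fills=none; bids=[#3:8@96] asks=[#5:8@101]
After op 7 [order #6] market_sell(qty=5): fills=#3x#6:5@96; bids=[#3:3@96] asks=[#5:8@101]
After op 8 [order #7] limit_buy(price=100, qty=6): fills=none; bids=[#7:6@100 #3:3@96] asks=[#5:8@101]
After op 9 cancel(order #3): fills=none; bids=[#7:6@100] asks=[#5:8@101]
After op 10 [order #8] market_sell(qty=1): fills=#7x#8:1@100; bids=[#7:5@100] asks=[#5:8@101]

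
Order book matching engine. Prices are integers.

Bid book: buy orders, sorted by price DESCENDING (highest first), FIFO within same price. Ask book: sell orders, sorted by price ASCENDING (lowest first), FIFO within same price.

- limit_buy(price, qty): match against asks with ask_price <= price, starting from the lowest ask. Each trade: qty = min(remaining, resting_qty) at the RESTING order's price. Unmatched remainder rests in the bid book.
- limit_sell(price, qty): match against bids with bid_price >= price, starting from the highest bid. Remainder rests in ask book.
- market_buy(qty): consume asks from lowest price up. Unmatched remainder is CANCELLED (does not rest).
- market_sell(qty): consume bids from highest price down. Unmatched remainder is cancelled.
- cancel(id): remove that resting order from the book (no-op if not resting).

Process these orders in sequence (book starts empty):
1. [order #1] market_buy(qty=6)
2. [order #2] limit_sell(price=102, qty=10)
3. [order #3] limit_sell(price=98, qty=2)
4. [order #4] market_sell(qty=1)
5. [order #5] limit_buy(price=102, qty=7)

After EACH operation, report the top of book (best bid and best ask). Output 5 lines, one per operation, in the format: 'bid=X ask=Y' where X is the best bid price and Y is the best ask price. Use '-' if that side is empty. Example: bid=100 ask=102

After op 1 [order #1] market_buy(qty=6): fills=none; bids=[-] asks=[-]
After op 2 [order #2] limit_sell(price=102, qty=10): fills=none; bids=[-] asks=[#2:10@102]
After op 3 [order #3] limit_sell(price=98, qty=2): fills=none; bids=[-] asks=[#3:2@98 #2:10@102]
After op 4 [order #4] market_sell(qty=1): fills=none; bids=[-] asks=[#3:2@98 #2:10@102]
After op 5 [order #5] limit_buy(price=102, qty=7): fills=#5x#3:2@98 #5x#2:5@102; bids=[-] asks=[#2:5@102]

Answer: bid=- ask=-
bid=- ask=102
bid=- ask=98
bid=- ask=98
bid=- ask=102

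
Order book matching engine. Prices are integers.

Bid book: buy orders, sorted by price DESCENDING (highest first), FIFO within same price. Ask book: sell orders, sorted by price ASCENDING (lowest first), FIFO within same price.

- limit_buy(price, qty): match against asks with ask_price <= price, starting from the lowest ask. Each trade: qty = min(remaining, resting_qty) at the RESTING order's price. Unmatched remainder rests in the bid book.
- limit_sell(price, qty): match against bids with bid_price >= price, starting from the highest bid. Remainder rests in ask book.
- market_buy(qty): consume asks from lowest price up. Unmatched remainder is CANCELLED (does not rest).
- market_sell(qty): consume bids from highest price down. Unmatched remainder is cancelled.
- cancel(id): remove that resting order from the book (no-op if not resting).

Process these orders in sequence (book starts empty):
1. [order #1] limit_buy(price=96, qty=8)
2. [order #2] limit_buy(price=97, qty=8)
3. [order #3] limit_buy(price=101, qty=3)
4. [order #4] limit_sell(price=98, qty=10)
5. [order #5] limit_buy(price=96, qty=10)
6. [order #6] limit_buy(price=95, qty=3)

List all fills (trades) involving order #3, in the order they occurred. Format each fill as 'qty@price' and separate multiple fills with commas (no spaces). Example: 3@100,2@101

After op 1 [order #1] limit_buy(price=96, qty=8): fills=none; bids=[#1:8@96] asks=[-]
After op 2 [order #2] limit_buy(price=97, qty=8): fills=none; bids=[#2:8@97 #1:8@96] asks=[-]
After op 3 [order #3] limit_buy(price=101, qty=3): fills=none; bids=[#3:3@101 #2:8@97 #1:8@96] asks=[-]
After op 4 [order #4] limit_sell(price=98, qty=10): fills=#3x#4:3@101; bids=[#2:8@97 #1:8@96] asks=[#4:7@98]
After op 5 [order #5] limit_buy(price=96, qty=10): fills=none; bids=[#2:8@97 #1:8@96 #5:10@96] asks=[#4:7@98]
After op 6 [order #6] limit_buy(price=95, qty=3): fills=none; bids=[#2:8@97 #1:8@96 #5:10@96 #6:3@95] asks=[#4:7@98]

Answer: 3@101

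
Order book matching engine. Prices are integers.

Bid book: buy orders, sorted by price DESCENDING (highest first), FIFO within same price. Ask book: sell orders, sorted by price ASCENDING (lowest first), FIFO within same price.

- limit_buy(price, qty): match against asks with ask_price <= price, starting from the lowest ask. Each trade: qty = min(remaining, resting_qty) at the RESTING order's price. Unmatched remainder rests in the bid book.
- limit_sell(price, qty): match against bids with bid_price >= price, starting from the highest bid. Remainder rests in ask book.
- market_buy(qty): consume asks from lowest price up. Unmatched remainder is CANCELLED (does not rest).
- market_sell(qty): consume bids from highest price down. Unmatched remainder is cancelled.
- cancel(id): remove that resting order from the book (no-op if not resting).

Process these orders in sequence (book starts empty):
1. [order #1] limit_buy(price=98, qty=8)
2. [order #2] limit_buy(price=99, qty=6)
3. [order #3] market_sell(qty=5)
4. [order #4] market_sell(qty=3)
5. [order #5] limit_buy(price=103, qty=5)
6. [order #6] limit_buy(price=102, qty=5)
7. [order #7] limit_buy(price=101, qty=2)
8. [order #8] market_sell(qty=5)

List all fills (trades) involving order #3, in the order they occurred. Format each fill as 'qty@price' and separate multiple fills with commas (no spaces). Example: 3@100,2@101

After op 1 [order #1] limit_buy(price=98, qty=8): fills=none; bids=[#1:8@98] asks=[-]
After op 2 [order #2] limit_buy(price=99, qty=6): fills=none; bids=[#2:6@99 #1:8@98] asks=[-]
After op 3 [order #3] market_sell(qty=5): fills=#2x#3:5@99; bids=[#2:1@99 #1:8@98] asks=[-]
After op 4 [order #4] market_sell(qty=3): fills=#2x#4:1@99 #1x#4:2@98; bids=[#1:6@98] asks=[-]
After op 5 [order #5] limit_buy(price=103, qty=5): fills=none; bids=[#5:5@103 #1:6@98] asks=[-]
After op 6 [order #6] limit_buy(price=102, qty=5): fills=none; bids=[#5:5@103 #6:5@102 #1:6@98] asks=[-]
After op 7 [order #7] limit_buy(price=101, qty=2): fills=none; bids=[#5:5@103 #6:5@102 #7:2@101 #1:6@98] asks=[-]
After op 8 [order #8] market_sell(qty=5): fills=#5x#8:5@103; bids=[#6:5@102 #7:2@101 #1:6@98] asks=[-]

Answer: 5@99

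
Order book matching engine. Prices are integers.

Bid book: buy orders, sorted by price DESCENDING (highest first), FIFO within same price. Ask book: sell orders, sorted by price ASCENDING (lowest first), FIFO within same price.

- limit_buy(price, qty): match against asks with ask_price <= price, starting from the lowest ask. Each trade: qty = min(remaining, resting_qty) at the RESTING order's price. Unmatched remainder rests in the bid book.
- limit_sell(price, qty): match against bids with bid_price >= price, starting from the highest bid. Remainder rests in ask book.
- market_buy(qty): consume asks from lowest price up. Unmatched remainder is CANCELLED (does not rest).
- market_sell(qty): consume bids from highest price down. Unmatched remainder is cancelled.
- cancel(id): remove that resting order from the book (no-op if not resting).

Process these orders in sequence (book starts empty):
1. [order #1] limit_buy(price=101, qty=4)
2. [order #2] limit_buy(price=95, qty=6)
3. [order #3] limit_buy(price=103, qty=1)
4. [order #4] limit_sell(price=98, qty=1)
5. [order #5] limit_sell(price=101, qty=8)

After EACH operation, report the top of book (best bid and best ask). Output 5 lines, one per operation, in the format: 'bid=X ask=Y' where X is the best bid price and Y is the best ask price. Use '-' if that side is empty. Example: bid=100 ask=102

Answer: bid=101 ask=-
bid=101 ask=-
bid=103 ask=-
bid=101 ask=-
bid=95 ask=101

Derivation:
After op 1 [order #1] limit_buy(price=101, qty=4): fills=none; bids=[#1:4@101] asks=[-]
After op 2 [order #2] limit_buy(price=95, qty=6): fills=none; bids=[#1:4@101 #2:6@95] asks=[-]
After op 3 [order #3] limit_buy(price=103, qty=1): fills=none; bids=[#3:1@103 #1:4@101 #2:6@95] asks=[-]
After op 4 [order #4] limit_sell(price=98, qty=1): fills=#3x#4:1@103; bids=[#1:4@101 #2:6@95] asks=[-]
After op 5 [order #5] limit_sell(price=101, qty=8): fills=#1x#5:4@101; bids=[#2:6@95] asks=[#5:4@101]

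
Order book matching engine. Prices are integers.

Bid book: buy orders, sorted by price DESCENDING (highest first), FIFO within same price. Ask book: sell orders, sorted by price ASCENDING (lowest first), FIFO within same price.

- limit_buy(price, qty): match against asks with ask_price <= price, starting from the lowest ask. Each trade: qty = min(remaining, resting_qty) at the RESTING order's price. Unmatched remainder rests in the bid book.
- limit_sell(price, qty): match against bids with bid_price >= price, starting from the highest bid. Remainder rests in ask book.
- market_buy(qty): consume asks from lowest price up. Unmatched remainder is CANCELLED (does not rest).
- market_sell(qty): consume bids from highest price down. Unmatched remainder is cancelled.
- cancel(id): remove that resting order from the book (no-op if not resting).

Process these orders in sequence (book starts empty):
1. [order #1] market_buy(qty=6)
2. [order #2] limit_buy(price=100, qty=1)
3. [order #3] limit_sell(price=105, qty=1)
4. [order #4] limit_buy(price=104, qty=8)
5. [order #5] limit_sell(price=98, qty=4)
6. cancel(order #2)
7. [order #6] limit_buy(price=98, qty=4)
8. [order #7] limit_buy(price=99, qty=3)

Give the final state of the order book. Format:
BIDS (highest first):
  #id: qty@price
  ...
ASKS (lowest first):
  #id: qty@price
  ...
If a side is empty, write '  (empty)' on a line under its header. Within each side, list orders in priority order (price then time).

Answer: BIDS (highest first):
  #4: 4@104
  #7: 3@99
  #6: 4@98
ASKS (lowest first):
  #3: 1@105

Derivation:
After op 1 [order #1] market_buy(qty=6): fills=none; bids=[-] asks=[-]
After op 2 [order #2] limit_buy(price=100, qty=1): fills=none; bids=[#2:1@100] asks=[-]
After op 3 [order #3] limit_sell(price=105, qty=1): fills=none; bids=[#2:1@100] asks=[#3:1@105]
After op 4 [order #4] limit_buy(price=104, qty=8): fills=none; bids=[#4:8@104 #2:1@100] asks=[#3:1@105]
After op 5 [order #5] limit_sell(price=98, qty=4): fills=#4x#5:4@104; bids=[#4:4@104 #2:1@100] asks=[#3:1@105]
After op 6 cancel(order #2): fills=none; bids=[#4:4@104] asks=[#3:1@105]
After op 7 [order #6] limit_buy(price=98, qty=4): fills=none; bids=[#4:4@104 #6:4@98] asks=[#3:1@105]
After op 8 [order #7] limit_buy(price=99, qty=3): fills=none; bids=[#4:4@104 #7:3@99 #6:4@98] asks=[#3:1@105]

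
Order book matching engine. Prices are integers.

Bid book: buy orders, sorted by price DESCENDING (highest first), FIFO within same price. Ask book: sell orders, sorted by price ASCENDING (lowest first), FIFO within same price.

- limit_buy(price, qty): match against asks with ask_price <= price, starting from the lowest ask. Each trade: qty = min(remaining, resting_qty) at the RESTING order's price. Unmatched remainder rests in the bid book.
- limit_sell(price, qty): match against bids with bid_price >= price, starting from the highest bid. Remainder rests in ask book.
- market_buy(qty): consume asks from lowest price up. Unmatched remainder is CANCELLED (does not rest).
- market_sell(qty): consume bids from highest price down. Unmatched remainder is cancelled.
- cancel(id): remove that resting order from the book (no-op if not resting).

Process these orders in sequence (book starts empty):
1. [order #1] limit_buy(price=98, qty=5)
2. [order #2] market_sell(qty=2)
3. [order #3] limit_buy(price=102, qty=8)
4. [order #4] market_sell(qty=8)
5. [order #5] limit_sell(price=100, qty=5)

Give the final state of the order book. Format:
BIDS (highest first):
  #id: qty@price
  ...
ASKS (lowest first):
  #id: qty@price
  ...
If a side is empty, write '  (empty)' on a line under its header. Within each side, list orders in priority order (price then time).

After op 1 [order #1] limit_buy(price=98, qty=5): fills=none; bids=[#1:5@98] asks=[-]
After op 2 [order #2] market_sell(qty=2): fills=#1x#2:2@98; bids=[#1:3@98] asks=[-]
After op 3 [order #3] limit_buy(price=102, qty=8): fills=none; bids=[#3:8@102 #1:3@98] asks=[-]
After op 4 [order #4] market_sell(qty=8): fills=#3x#4:8@102; bids=[#1:3@98] asks=[-]
After op 5 [order #5] limit_sell(price=100, qty=5): fills=none; bids=[#1:3@98] asks=[#5:5@100]

Answer: BIDS (highest first):
  #1: 3@98
ASKS (lowest first):
  #5: 5@100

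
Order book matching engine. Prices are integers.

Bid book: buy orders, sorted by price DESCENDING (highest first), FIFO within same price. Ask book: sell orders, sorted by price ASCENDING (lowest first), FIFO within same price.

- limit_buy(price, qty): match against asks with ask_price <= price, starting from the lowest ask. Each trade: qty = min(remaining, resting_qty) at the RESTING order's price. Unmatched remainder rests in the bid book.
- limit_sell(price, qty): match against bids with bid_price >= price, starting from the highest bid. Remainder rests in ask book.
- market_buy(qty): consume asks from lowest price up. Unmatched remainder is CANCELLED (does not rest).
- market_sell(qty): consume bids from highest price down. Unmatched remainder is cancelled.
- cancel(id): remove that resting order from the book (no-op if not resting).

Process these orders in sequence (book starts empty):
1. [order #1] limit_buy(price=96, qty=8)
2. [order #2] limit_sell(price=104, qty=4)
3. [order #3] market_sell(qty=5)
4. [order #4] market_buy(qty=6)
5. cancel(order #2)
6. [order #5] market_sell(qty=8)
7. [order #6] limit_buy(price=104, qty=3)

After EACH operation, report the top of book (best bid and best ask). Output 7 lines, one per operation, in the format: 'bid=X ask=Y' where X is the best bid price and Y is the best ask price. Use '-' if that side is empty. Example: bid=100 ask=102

Answer: bid=96 ask=-
bid=96 ask=104
bid=96 ask=104
bid=96 ask=-
bid=96 ask=-
bid=- ask=-
bid=104 ask=-

Derivation:
After op 1 [order #1] limit_buy(price=96, qty=8): fills=none; bids=[#1:8@96] asks=[-]
After op 2 [order #2] limit_sell(price=104, qty=4): fills=none; bids=[#1:8@96] asks=[#2:4@104]
After op 3 [order #3] market_sell(qty=5): fills=#1x#3:5@96; bids=[#1:3@96] asks=[#2:4@104]
After op 4 [order #4] market_buy(qty=6): fills=#4x#2:4@104; bids=[#1:3@96] asks=[-]
After op 5 cancel(order #2): fills=none; bids=[#1:3@96] asks=[-]
After op 6 [order #5] market_sell(qty=8): fills=#1x#5:3@96; bids=[-] asks=[-]
After op 7 [order #6] limit_buy(price=104, qty=3): fills=none; bids=[#6:3@104] asks=[-]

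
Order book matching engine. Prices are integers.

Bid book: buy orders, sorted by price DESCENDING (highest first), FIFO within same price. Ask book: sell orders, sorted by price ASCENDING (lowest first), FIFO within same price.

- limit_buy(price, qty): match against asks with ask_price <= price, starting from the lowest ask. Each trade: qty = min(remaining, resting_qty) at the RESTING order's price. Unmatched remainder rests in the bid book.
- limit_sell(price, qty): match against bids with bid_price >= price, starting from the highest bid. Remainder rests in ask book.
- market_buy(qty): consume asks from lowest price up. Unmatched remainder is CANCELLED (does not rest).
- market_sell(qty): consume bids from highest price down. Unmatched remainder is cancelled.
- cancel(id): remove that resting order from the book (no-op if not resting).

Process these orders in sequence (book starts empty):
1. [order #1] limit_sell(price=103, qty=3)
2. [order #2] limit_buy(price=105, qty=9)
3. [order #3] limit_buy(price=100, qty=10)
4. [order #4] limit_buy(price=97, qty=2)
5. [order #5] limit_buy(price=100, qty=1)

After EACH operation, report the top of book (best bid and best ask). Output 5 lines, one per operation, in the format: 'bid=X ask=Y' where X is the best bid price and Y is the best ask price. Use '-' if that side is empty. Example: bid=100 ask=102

Answer: bid=- ask=103
bid=105 ask=-
bid=105 ask=-
bid=105 ask=-
bid=105 ask=-

Derivation:
After op 1 [order #1] limit_sell(price=103, qty=3): fills=none; bids=[-] asks=[#1:3@103]
After op 2 [order #2] limit_buy(price=105, qty=9): fills=#2x#1:3@103; bids=[#2:6@105] asks=[-]
After op 3 [order #3] limit_buy(price=100, qty=10): fills=none; bids=[#2:6@105 #3:10@100] asks=[-]
After op 4 [order #4] limit_buy(price=97, qty=2): fills=none; bids=[#2:6@105 #3:10@100 #4:2@97] asks=[-]
After op 5 [order #5] limit_buy(price=100, qty=1): fills=none; bids=[#2:6@105 #3:10@100 #5:1@100 #4:2@97] asks=[-]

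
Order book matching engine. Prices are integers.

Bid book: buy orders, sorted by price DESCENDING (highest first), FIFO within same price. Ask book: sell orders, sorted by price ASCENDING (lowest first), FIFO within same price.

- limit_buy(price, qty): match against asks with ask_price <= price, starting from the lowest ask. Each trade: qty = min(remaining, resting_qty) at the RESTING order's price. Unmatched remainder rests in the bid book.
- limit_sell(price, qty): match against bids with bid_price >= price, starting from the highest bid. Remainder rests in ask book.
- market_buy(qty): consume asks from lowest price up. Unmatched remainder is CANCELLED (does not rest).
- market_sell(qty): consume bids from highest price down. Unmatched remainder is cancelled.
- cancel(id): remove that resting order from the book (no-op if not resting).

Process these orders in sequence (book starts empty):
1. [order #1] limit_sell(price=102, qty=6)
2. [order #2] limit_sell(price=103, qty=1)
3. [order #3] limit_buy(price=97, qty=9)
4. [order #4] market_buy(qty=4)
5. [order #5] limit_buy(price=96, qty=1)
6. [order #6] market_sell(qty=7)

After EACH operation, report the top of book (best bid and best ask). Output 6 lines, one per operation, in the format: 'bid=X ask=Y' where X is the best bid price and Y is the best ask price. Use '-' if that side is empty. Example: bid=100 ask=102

After op 1 [order #1] limit_sell(price=102, qty=6): fills=none; bids=[-] asks=[#1:6@102]
After op 2 [order #2] limit_sell(price=103, qty=1): fills=none; bids=[-] asks=[#1:6@102 #2:1@103]
After op 3 [order #3] limit_buy(price=97, qty=9): fills=none; bids=[#3:9@97] asks=[#1:6@102 #2:1@103]
After op 4 [order #4] market_buy(qty=4): fills=#4x#1:4@102; bids=[#3:9@97] asks=[#1:2@102 #2:1@103]
After op 5 [order #5] limit_buy(price=96, qty=1): fills=none; bids=[#3:9@97 #5:1@96] asks=[#1:2@102 #2:1@103]
After op 6 [order #6] market_sell(qty=7): fills=#3x#6:7@97; bids=[#3:2@97 #5:1@96] asks=[#1:2@102 #2:1@103]

Answer: bid=- ask=102
bid=- ask=102
bid=97 ask=102
bid=97 ask=102
bid=97 ask=102
bid=97 ask=102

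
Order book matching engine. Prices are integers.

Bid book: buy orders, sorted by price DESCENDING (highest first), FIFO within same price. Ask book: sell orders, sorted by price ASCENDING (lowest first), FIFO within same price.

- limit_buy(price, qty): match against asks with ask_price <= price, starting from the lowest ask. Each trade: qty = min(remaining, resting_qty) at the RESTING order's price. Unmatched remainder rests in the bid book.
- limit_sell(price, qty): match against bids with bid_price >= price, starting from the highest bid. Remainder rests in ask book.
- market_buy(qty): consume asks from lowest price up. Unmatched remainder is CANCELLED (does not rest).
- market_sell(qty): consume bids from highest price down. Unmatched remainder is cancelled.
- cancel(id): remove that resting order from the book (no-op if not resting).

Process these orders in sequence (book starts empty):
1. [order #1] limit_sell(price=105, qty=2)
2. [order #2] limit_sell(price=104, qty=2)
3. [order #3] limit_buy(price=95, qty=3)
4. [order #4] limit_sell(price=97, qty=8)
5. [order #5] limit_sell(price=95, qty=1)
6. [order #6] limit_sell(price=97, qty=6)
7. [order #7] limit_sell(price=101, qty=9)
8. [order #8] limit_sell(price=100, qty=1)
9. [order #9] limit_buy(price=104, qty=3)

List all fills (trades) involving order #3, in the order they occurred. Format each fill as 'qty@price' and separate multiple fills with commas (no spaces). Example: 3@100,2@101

Answer: 1@95

Derivation:
After op 1 [order #1] limit_sell(price=105, qty=2): fills=none; bids=[-] asks=[#1:2@105]
After op 2 [order #2] limit_sell(price=104, qty=2): fills=none; bids=[-] asks=[#2:2@104 #1:2@105]
After op 3 [order #3] limit_buy(price=95, qty=3): fills=none; bids=[#3:3@95] asks=[#2:2@104 #1:2@105]
After op 4 [order #4] limit_sell(price=97, qty=8): fills=none; bids=[#3:3@95] asks=[#4:8@97 #2:2@104 #1:2@105]
After op 5 [order #5] limit_sell(price=95, qty=1): fills=#3x#5:1@95; bids=[#3:2@95] asks=[#4:8@97 #2:2@104 #1:2@105]
After op 6 [order #6] limit_sell(price=97, qty=6): fills=none; bids=[#3:2@95] asks=[#4:8@97 #6:6@97 #2:2@104 #1:2@105]
After op 7 [order #7] limit_sell(price=101, qty=9): fills=none; bids=[#3:2@95] asks=[#4:8@97 #6:6@97 #7:9@101 #2:2@104 #1:2@105]
After op 8 [order #8] limit_sell(price=100, qty=1): fills=none; bids=[#3:2@95] asks=[#4:8@97 #6:6@97 #8:1@100 #7:9@101 #2:2@104 #1:2@105]
After op 9 [order #9] limit_buy(price=104, qty=3): fills=#9x#4:3@97; bids=[#3:2@95] asks=[#4:5@97 #6:6@97 #8:1@100 #7:9@101 #2:2@104 #1:2@105]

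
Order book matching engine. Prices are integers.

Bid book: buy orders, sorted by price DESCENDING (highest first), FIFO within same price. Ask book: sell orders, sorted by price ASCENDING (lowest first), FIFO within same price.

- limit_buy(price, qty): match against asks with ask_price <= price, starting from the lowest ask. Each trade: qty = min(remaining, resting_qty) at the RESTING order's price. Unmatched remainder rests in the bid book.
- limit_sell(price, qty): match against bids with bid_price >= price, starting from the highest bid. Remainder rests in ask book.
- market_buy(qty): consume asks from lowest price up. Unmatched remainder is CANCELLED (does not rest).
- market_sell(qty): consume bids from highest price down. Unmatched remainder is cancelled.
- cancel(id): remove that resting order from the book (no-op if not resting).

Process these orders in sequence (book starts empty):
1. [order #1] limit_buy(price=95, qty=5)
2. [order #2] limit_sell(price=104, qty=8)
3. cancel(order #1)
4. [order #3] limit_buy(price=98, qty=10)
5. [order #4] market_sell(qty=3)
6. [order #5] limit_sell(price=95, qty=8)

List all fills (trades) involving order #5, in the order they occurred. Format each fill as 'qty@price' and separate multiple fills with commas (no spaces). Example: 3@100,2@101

Answer: 7@98

Derivation:
After op 1 [order #1] limit_buy(price=95, qty=5): fills=none; bids=[#1:5@95] asks=[-]
After op 2 [order #2] limit_sell(price=104, qty=8): fills=none; bids=[#1:5@95] asks=[#2:8@104]
After op 3 cancel(order #1): fills=none; bids=[-] asks=[#2:8@104]
After op 4 [order #3] limit_buy(price=98, qty=10): fills=none; bids=[#3:10@98] asks=[#2:8@104]
After op 5 [order #4] market_sell(qty=3): fills=#3x#4:3@98; bids=[#3:7@98] asks=[#2:8@104]
After op 6 [order #5] limit_sell(price=95, qty=8): fills=#3x#5:7@98; bids=[-] asks=[#5:1@95 #2:8@104]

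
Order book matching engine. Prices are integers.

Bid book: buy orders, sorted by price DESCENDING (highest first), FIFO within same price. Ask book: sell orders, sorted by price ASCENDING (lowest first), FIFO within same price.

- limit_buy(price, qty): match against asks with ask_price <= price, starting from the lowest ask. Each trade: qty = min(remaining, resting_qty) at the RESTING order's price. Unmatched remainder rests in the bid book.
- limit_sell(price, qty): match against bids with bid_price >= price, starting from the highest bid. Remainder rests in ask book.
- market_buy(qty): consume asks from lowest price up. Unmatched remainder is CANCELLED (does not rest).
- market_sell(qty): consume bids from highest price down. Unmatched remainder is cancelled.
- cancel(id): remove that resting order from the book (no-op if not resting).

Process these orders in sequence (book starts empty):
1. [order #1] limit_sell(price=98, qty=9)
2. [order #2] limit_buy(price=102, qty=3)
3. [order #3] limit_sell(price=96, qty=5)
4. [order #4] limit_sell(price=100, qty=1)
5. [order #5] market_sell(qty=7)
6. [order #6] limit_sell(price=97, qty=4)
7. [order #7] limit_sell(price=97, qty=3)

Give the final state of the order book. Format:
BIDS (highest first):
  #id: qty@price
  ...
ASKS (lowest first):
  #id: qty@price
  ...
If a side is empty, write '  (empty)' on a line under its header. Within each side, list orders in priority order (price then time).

After op 1 [order #1] limit_sell(price=98, qty=9): fills=none; bids=[-] asks=[#1:9@98]
After op 2 [order #2] limit_buy(price=102, qty=3): fills=#2x#1:3@98; bids=[-] asks=[#1:6@98]
After op 3 [order #3] limit_sell(price=96, qty=5): fills=none; bids=[-] asks=[#3:5@96 #1:6@98]
After op 4 [order #4] limit_sell(price=100, qty=1): fills=none; bids=[-] asks=[#3:5@96 #1:6@98 #4:1@100]
After op 5 [order #5] market_sell(qty=7): fills=none; bids=[-] asks=[#3:5@96 #1:6@98 #4:1@100]
After op 6 [order #6] limit_sell(price=97, qty=4): fills=none; bids=[-] asks=[#3:5@96 #6:4@97 #1:6@98 #4:1@100]
After op 7 [order #7] limit_sell(price=97, qty=3): fills=none; bids=[-] asks=[#3:5@96 #6:4@97 #7:3@97 #1:6@98 #4:1@100]

Answer: BIDS (highest first):
  (empty)
ASKS (lowest first):
  #3: 5@96
  #6: 4@97
  #7: 3@97
  #1: 6@98
  #4: 1@100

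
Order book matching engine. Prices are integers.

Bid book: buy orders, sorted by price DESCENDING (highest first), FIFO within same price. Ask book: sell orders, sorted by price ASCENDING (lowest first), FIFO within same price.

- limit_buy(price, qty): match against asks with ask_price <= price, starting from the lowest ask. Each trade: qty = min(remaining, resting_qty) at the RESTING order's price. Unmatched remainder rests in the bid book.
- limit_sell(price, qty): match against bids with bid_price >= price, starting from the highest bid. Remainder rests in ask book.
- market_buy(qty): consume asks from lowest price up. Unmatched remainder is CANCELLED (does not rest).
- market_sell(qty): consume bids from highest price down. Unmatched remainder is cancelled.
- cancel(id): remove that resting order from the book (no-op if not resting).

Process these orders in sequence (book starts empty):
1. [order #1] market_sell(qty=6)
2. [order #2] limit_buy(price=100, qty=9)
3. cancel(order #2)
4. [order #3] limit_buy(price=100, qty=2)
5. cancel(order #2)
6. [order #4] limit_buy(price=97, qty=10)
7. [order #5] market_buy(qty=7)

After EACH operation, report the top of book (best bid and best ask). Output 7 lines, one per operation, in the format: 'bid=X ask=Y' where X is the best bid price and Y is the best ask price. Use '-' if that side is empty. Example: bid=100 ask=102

After op 1 [order #1] market_sell(qty=6): fills=none; bids=[-] asks=[-]
After op 2 [order #2] limit_buy(price=100, qty=9): fills=none; bids=[#2:9@100] asks=[-]
After op 3 cancel(order #2): fills=none; bids=[-] asks=[-]
After op 4 [order #3] limit_buy(price=100, qty=2): fills=none; bids=[#3:2@100] asks=[-]
After op 5 cancel(order #2): fills=none; bids=[#3:2@100] asks=[-]
After op 6 [order #4] limit_buy(price=97, qty=10): fills=none; bids=[#3:2@100 #4:10@97] asks=[-]
After op 7 [order #5] market_buy(qty=7): fills=none; bids=[#3:2@100 #4:10@97] asks=[-]

Answer: bid=- ask=-
bid=100 ask=-
bid=- ask=-
bid=100 ask=-
bid=100 ask=-
bid=100 ask=-
bid=100 ask=-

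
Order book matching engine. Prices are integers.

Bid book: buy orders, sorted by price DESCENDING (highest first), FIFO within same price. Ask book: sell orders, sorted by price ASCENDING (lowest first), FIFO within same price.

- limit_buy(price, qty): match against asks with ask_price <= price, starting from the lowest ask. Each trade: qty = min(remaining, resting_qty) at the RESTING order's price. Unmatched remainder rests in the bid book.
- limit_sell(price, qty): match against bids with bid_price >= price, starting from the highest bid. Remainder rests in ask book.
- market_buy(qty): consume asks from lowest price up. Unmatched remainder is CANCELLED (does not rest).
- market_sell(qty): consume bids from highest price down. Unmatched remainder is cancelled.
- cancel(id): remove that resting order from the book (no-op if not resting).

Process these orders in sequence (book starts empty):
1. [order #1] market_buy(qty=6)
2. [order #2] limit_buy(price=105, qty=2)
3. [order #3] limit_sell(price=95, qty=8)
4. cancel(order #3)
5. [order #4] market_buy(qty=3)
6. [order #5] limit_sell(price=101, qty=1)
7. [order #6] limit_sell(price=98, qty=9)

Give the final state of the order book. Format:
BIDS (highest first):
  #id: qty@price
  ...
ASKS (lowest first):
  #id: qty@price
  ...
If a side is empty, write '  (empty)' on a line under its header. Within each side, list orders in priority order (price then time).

Answer: BIDS (highest first):
  (empty)
ASKS (lowest first):
  #6: 9@98
  #5: 1@101

Derivation:
After op 1 [order #1] market_buy(qty=6): fills=none; bids=[-] asks=[-]
After op 2 [order #2] limit_buy(price=105, qty=2): fills=none; bids=[#2:2@105] asks=[-]
After op 3 [order #3] limit_sell(price=95, qty=8): fills=#2x#3:2@105; bids=[-] asks=[#3:6@95]
After op 4 cancel(order #3): fills=none; bids=[-] asks=[-]
After op 5 [order #4] market_buy(qty=3): fills=none; bids=[-] asks=[-]
After op 6 [order #5] limit_sell(price=101, qty=1): fills=none; bids=[-] asks=[#5:1@101]
After op 7 [order #6] limit_sell(price=98, qty=9): fills=none; bids=[-] asks=[#6:9@98 #5:1@101]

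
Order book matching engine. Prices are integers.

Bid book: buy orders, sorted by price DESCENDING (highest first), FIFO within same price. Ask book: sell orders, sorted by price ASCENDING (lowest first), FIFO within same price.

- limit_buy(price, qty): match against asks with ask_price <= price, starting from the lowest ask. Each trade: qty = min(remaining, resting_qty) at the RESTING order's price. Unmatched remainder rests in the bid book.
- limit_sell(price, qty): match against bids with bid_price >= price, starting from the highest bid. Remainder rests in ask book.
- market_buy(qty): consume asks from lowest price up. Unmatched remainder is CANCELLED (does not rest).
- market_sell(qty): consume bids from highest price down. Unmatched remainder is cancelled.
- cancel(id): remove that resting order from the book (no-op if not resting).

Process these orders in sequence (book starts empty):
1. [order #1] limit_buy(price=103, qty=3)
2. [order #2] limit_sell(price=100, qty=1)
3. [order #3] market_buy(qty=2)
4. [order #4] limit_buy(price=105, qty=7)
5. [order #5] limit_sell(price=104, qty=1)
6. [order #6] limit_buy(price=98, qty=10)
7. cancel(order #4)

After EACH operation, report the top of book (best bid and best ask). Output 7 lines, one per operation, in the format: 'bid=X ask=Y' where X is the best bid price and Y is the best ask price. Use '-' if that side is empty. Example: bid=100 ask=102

After op 1 [order #1] limit_buy(price=103, qty=3): fills=none; bids=[#1:3@103] asks=[-]
After op 2 [order #2] limit_sell(price=100, qty=1): fills=#1x#2:1@103; bids=[#1:2@103] asks=[-]
After op 3 [order #3] market_buy(qty=2): fills=none; bids=[#1:2@103] asks=[-]
After op 4 [order #4] limit_buy(price=105, qty=7): fills=none; bids=[#4:7@105 #1:2@103] asks=[-]
After op 5 [order #5] limit_sell(price=104, qty=1): fills=#4x#5:1@105; bids=[#4:6@105 #1:2@103] asks=[-]
After op 6 [order #6] limit_buy(price=98, qty=10): fills=none; bids=[#4:6@105 #1:2@103 #6:10@98] asks=[-]
After op 7 cancel(order #4): fills=none; bids=[#1:2@103 #6:10@98] asks=[-]

Answer: bid=103 ask=-
bid=103 ask=-
bid=103 ask=-
bid=105 ask=-
bid=105 ask=-
bid=105 ask=-
bid=103 ask=-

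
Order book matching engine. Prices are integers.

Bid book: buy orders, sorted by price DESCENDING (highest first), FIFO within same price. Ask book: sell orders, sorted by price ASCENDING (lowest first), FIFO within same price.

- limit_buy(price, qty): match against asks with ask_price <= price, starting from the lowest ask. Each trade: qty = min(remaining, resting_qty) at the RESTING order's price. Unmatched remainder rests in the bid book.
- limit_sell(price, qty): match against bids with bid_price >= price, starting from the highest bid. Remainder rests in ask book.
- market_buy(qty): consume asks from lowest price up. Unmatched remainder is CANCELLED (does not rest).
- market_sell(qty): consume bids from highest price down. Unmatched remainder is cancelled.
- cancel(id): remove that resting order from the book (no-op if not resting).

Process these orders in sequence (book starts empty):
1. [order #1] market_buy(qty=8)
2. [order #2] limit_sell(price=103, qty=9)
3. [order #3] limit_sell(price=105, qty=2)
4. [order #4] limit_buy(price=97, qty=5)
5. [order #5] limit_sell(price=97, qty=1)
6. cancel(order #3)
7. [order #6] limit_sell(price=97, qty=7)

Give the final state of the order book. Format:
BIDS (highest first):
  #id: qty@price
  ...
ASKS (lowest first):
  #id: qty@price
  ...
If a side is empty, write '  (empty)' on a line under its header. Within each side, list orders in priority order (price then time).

Answer: BIDS (highest first):
  (empty)
ASKS (lowest first):
  #6: 3@97
  #2: 9@103

Derivation:
After op 1 [order #1] market_buy(qty=8): fills=none; bids=[-] asks=[-]
After op 2 [order #2] limit_sell(price=103, qty=9): fills=none; bids=[-] asks=[#2:9@103]
After op 3 [order #3] limit_sell(price=105, qty=2): fills=none; bids=[-] asks=[#2:9@103 #3:2@105]
After op 4 [order #4] limit_buy(price=97, qty=5): fills=none; bids=[#4:5@97] asks=[#2:9@103 #3:2@105]
After op 5 [order #5] limit_sell(price=97, qty=1): fills=#4x#5:1@97; bids=[#4:4@97] asks=[#2:9@103 #3:2@105]
After op 6 cancel(order #3): fills=none; bids=[#4:4@97] asks=[#2:9@103]
After op 7 [order #6] limit_sell(price=97, qty=7): fills=#4x#6:4@97; bids=[-] asks=[#6:3@97 #2:9@103]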